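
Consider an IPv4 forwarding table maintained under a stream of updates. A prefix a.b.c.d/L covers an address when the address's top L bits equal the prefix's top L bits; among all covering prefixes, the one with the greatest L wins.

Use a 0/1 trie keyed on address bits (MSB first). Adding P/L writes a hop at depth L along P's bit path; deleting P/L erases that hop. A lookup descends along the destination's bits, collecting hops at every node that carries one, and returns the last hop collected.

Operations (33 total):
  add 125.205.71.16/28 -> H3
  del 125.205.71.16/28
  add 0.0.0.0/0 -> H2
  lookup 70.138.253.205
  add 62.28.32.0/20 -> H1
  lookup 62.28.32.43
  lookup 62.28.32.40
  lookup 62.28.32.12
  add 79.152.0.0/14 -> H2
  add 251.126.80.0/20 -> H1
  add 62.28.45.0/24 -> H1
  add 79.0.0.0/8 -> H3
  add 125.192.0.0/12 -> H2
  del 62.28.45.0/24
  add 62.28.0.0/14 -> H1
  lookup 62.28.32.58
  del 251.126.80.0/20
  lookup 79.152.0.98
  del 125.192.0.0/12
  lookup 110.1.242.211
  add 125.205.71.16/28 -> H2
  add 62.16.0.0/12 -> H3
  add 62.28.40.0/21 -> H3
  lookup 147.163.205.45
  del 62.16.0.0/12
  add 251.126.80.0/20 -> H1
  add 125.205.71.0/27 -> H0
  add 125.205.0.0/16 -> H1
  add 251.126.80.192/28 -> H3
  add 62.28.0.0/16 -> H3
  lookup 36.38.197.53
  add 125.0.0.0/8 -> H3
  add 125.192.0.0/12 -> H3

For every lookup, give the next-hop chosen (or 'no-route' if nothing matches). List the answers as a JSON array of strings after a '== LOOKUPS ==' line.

Trace:
  + 125.205.71.16/28 (H3) depth=28
  - 125.205.71.16/28 clear@28
  + 0.0.0.0/0 (H2) depth=0
  ? 70.138.253.205  path d0:H2→d1:-→d2:-  best=H2
  + 62.28.32.0/20 (H1) depth=20
  ? 62.28.32.43  path d0:H2→d1:-→d2:-→d3:-→d4:-→d5:-→d6:-→d7:-→d8:-→d9:-→d10:-→d11:-→d12:-→d13:-→d14:-→d15:-→d16:-→d17:-→d18:-→d19:-→d20:H1  best=H1
  ? 62.28.32.40  path d0:H2→d1:-→d2:-→d3:-→d4:-→d5:-→d6:-→d7:-→d8:-→d9:-→d10:-→d11:-→d12:-→d13:-→d14:-→d15:-→d16:-→d17:-→d18:-→d19:-→d20:H1  best=H1
  ? 62.28.32.12  path d0:H2→d1:-→d2:-→d3:-→d4:-→d5:-→d6:-→d7:-→d8:-→d9:-→d10:-→d11:-→d12:-→d13:-→d14:-→d15:-→d16:-→d17:-→d18:-→d19:-→d20:H1  best=H1
  + 79.152.0.0/14 (H2) depth=14
  + 251.126.80.0/20 (H1) depth=20
  + 62.28.45.0/24 (H1) depth=24
  + 79.0.0.0/8 (H3) depth=8
  + 125.192.0.0/12 (H2) depth=12
  - 62.28.45.0/24 clear@24
  + 62.28.0.0/14 (H1) depth=14
  ? 62.28.32.58  path d0:H2→d1:-→d2:-→d3:-→d4:-→d5:-→d6:-→d7:-→d8:-→d9:-→d10:-→d11:-→d12:-→d13:-→d14:H1→d15:-→d16:-→d17:-→d18:-→d19:-→d20:H1  best=H1
  - 251.126.80.0/20 clear@20
  ? 79.152.0.98  path d0:H2→d1:-→d2:-→d3:-→d4:-→d5:-→d6:-→d7:-→d8:H3→d9:-→d10:-→d11:-→d12:-→d13:-→d14:H2  best=H2
  - 125.192.0.0/12 clear@12
  ? 110.1.242.211  path d0:H2→d1:-→d2:-→d3:-  best=H2
  + 125.205.71.16/28 (H2) depth=28
  + 62.16.0.0/12 (H3) depth=12
  + 62.28.40.0/21 (H3) depth=21
  ? 147.163.205.45  path d0:H2→d1:-  best=H2
  - 62.16.0.0/12 clear@12
  + 251.126.80.0/20 (H1) depth=20
  + 125.205.71.0/27 (H0) depth=27
  + 125.205.0.0/16 (H1) depth=16
  + 251.126.80.192/28 (H3) depth=28
  + 62.28.0.0/16 (H3) depth=16
  ? 36.38.197.53  path d0:H2→d1:-→d2:-→d3:-  best=H2
  + 125.0.0.0/8 (H3) depth=8
  + 125.192.0.0/12 (H3) depth=12

== LOOKUPS ==
["H2","H1","H1","H1","H1","H2","H2","H2","H2"]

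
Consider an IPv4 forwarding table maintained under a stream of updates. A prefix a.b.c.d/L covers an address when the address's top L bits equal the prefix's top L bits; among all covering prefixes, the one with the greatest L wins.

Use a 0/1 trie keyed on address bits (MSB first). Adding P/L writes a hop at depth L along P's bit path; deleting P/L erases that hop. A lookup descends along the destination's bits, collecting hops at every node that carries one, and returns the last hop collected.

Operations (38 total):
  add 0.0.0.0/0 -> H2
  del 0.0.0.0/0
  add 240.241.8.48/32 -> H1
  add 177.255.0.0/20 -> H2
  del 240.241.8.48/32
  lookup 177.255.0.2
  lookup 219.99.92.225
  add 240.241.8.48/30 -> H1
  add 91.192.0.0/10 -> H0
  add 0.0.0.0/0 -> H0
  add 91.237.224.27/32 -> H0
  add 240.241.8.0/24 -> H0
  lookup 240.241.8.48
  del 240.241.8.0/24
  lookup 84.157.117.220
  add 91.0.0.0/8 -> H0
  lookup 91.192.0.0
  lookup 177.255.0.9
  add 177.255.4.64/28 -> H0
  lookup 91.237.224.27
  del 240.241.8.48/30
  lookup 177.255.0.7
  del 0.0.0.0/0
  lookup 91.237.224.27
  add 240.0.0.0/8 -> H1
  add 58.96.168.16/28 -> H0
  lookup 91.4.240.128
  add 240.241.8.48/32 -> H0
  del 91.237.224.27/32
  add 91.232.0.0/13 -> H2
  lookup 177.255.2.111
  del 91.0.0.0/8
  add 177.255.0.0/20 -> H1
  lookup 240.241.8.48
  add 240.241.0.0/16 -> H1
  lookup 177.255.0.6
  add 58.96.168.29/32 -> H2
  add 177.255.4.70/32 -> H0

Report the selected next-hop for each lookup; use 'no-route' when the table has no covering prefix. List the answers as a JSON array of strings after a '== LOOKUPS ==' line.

Process each operation:
  + 0.0.0.0/0 (H2) depth=0
  del 0.0.0.0/0 (clear depth 0)
  + 240.241.8.48/32 (H1) depth=32
  + 177.255.0.0/20 (H2) depth=20
  del 240.241.8.48/32 (clear depth 32)
  ? 177.255.0.2  path d0:-→d1:-→d2:-→d3:-→d4:-→d5:-→d6:-→d7:-→d8:-→d9:-→d10:-→d11:-→d12:-→d13:-→d14:-→d15:-→d16:-→d17:-→d18:-→d19:-→d20:H2  best=H2
  ? 219.99.92.225  path d0:-→d1:-→d2:-  best=no-route
  + 240.241.8.48/30 (H1) depth=30
  + 91.192.0.0/10 (H0) depth=10
  + 0.0.0.0/0 (H0) depth=0
  + 91.237.224.27/32 (H0) depth=32
  + 240.241.8.0/24 (H0) depth=24
  ? 240.241.8.48  path d0:H0→d1:-→d2:-→d3:-→d4:-→d5:-→d6:-→d7:-→d8:-→d9:-→d10:-→d11:-→d12:-→d13:-→d14:-→d15:-→d16:-→d17:-→d18:-→d19:-→d20:-→d21:-→d22:-→d23:-→d24:H0→d25:-→d26:-→d27:-→d28:-→d29:-→d30:H1→d31:-→d32:-  best=H1
  del 240.241.8.0/24 (clear depth 24)
  ? 84.157.117.220  path d0:H0→d1:-→d2:-→d3:-→d4:-  best=H0
  + 91.0.0.0/8 (H0) depth=8
  ? 91.192.0.0  path d0:H0→d1:-→d2:-→d3:-→d4:-→d5:-→d6:-→d7:-→d8:H0→d9:-→d10:H0  best=H0
  ? 177.255.0.9  path d0:H0→d1:-→d2:-→d3:-→d4:-→d5:-→d6:-→d7:-→d8:-→d9:-→d10:-→d11:-→d12:-→d13:-→d14:-→d15:-→d16:-→d17:-→d18:-→d19:-→d20:H2  best=H2
  + 177.255.4.64/28 (H0) depth=28
  ? 91.237.224.27  path d0:H0→d1:-→d2:-→d3:-→d4:-→d5:-→d6:-→d7:-→d8:H0→d9:-→d10:H0→d11:-→d12:-→d13:-→d14:-→d15:-→d16:-→d17:-→d18:-→d19:-→d20:-→d21:-→d22:-→d23:-→d24:-→d25:-→d26:-→d27:-→d28:-→d29:-→d30:-→d31:-→d32:H0  best=H0
  del 240.241.8.48/30 (clear depth 30)
  ? 177.255.0.7  path d0:H0→d1:-→d2:-→d3:-→d4:-→d5:-→d6:-→d7:-→d8:-→d9:-→d10:-→d11:-→d12:-→d13:-→d14:-→d15:-→d16:-→d17:-→d18:-→d19:-→d20:H2→d21:-  best=H2
  del 0.0.0.0/0 (clear depth 0)
  ? 91.237.224.27  path d0:-→d1:-→d2:-→d3:-→d4:-→d5:-→d6:-→d7:-→d8:H0→d9:-→d10:H0→d11:-→d12:-→d13:-→d14:-→d15:-→d16:-→d17:-→d18:-→d19:-→d20:-→d21:-→d22:-→d23:-→d24:-→d25:-→d26:-→d27:-→d28:-→d29:-→d30:-→d31:-→d32:H0  best=H0
  + 240.0.0.0/8 (H1) depth=8
  + 58.96.168.16/28 (H0) depth=28
  ? 91.4.240.128  path d0:-→d1:-→d2:-→d3:-→d4:-→d5:-→d6:-→d7:-→d8:H0  best=H0
  + 240.241.8.48/32 (H0) depth=32
  del 91.237.224.27/32 (clear depth 32)
  + 91.232.0.0/13 (H2) depth=13
  ? 177.255.2.111  path d0:-→d1:-→d2:-→d3:-→d4:-→d5:-→d6:-→d7:-→d8:-→d9:-→d10:-→d11:-→d12:-→d13:-→d14:-→d15:-→d16:-→d17:-→d18:-→d19:-→d20:H2→d21:-  best=H2
  del 91.0.0.0/8 (clear depth 8)
  + 177.255.0.0/20 (H1) depth=20
  ? 240.241.8.48  path d0:-→d1:-→d2:-→d3:-→d4:-→d5:-→d6:-→d7:-→d8:H1→d9:-→d10:-→d11:-→d12:-→d13:-→d14:-→d15:-→d16:-→d17:-→d18:-→d19:-→d20:-→d21:-→d22:-→d23:-→d24:-→d25:-→d26:-→d27:-→d28:-→d29:-→d30:-→d31:-→d32:H0  best=H0
  + 240.241.0.0/16 (H1) depth=16
  ? 177.255.0.6  path d0:-→d1:-→d2:-→d3:-→d4:-→d5:-→d6:-→d7:-→d8:-→d9:-→d10:-→d11:-→d12:-→d13:-→d14:-→d15:-→d16:-→d17:-→d18:-→d19:-→d20:H1→d21:-  best=H1
  + 58.96.168.29/32 (H2) depth=32
  + 177.255.4.70/32 (H0) depth=32

== LOOKUPS ==
["H2","no-route","H1","H0","H0","H2","H0","H2","H0","H0","H2","H0","H1"]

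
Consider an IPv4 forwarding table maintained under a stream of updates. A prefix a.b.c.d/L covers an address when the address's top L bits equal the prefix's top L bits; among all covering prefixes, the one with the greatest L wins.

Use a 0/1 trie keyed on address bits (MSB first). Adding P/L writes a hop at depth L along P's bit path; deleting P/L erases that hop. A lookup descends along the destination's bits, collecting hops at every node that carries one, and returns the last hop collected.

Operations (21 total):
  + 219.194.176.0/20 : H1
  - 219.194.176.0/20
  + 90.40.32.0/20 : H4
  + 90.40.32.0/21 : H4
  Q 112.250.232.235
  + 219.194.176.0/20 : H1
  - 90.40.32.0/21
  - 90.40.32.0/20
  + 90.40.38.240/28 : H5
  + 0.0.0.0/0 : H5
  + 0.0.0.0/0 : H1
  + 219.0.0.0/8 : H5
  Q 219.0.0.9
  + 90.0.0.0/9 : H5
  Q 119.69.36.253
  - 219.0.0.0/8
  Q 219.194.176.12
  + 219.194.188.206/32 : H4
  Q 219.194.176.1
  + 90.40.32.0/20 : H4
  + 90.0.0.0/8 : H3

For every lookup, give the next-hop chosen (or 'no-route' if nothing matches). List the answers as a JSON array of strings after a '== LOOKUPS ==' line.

Process each operation:
  add 219.194.176.0/20 -> H1 at depth 20
  - 219.194.176.0/20 clear@20
  add 90.40.32.0/20 -> H4 at depth 20
  add 90.40.32.0/21 -> H4 at depth 21
  lookup 112.250.232.235: bits 01 walk d0:-→d1:-→d2:- -> no-route
  add 219.194.176.0/20 -> H1 at depth 20
  - 90.40.32.0/21 clear@21
  - 90.40.32.0/20 clear@20
  add 90.40.38.240/28 -> H5 at depth 28
  add 0.0.0.0/0 -> H5 at depth 0
  add 0.0.0.0/0 -> H1 at depth 0
  add 219.0.0.0/8 -> H5 at depth 8
  lookup 219.0.0.9: bits 11011011 walk d0:H1→d1:-→d2:-→d3:-→d4:-→d5:-→d6:-→d7:-→d8:H5 -> H5
  add 90.0.0.0/9 -> H5 at depth 9
  lookup 119.69.36.253: bits 01 walk d0:H1→d1:-→d2:- -> H1
  - 219.0.0.0/8 clear@8
  lookup 219.194.176.12: bits 11011011110000101011 walk d0:H1→d1:-→d2:-→d3:-→d4:-→d5:-→d6:-→d7:-→d8:-→d9:-→d10:-→d11:-→d12:-→d13:-→d14:-→d15:-→d16:-→d17:-→d18:-→d19:-→d20:H1 -> H1
  add 219.194.188.206/32 -> H4 at depth 32
  lookup 219.194.176.1: bits 11011011110000101011 walk d0:H1→d1:-→d2:-→d3:-→d4:-→d5:-→d6:-→d7:-→d8:-→d9:-→d10:-→d11:-→d12:-→d13:-→d14:-→d15:-→d16:-→d17:-→d18:-→d19:-→d20:H1 -> H1
  add 90.40.32.0/20 -> H4 at depth 20
  add 90.0.0.0/8 -> H3 at depth 8

== LOOKUPS ==
["no-route","H5","H1","H1","H1"]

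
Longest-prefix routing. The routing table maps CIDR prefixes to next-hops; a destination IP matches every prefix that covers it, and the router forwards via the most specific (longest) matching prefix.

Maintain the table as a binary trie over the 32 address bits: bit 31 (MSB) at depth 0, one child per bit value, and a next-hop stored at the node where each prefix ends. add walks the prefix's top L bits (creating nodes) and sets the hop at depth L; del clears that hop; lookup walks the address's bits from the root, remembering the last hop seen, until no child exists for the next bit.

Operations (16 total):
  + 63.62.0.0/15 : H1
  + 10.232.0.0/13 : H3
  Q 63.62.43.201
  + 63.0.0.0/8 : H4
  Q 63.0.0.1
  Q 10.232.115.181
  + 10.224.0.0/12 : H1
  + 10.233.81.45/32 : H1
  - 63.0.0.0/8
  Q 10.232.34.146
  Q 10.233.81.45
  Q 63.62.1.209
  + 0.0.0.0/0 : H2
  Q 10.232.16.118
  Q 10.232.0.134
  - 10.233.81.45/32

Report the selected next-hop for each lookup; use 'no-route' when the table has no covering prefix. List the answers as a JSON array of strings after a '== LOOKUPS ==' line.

Trace:
  + 63.62.0.0/15 (H1) depth=15
  + 10.232.0.0/13 (H3) depth=13
  lookup 63.62.43.201: bits 001111110011111 walk d0:-→d1:-→d2:-→d3:-→d4:-→d5:-→d6:-→d7:-→d8:-→d9:-→d10:-→d11:-→d12:-→d13:-→d14:-→d15:H1 -> H1
  + 63.0.0.0/8 (H4) depth=8
  lookup 63.0.0.1: bits 0011111100 walk d0:-→d1:-→d2:-→d3:-→d4:-→d5:-→d6:-→d7:-→d8:H4→d9:-→d10:- -> H4
  lookup 10.232.115.181: bits 0000101011101 walk d0:-→d1:-→d2:-→d3:-→d4:-→d5:-→d6:-→d7:-→d8:-→d9:-→d10:-→d11:-→d12:-→d13:H3 -> H3
  + 10.224.0.0/12 (H1) depth=12
  + 10.233.81.45/32 (H1) depth=32
  del 63.0.0.0/8 (clear depth 8)
  lookup 10.232.34.146: bits 000010101110100 walk d0:-→d1:-→d2:-→d3:-→d4:-→d5:-→d6:-→d7:-→d8:-→d9:-→d10:-→d11:-→d12:H1→d13:H3→d14:-→d15:- -> H3
  lookup 10.233.81.45: bits 00001010111010010101000100101101 walk d0:-→d1:-→d2:-→d3:-→d4:-→d5:-→d6:-→d7:-→d8:-→d9:-→d10:-→d11:-→d12:H1→d13:H3→d14:-→d15:-→d16:-→d17:-→d18:-→d19:-→d20:-→d21:-→d22:-→d23:-→d24:-→d25:-→d26:-→d27:-→d28:-→d29:-→d30:-→d31:-→d32:H1 -> H1
  lookup 63.62.1.209: bits 001111110011111 walk d0:-→d1:-→d2:-→d3:-→d4:-→d5:-→d6:-→d7:-→d8:-→d9:-→d10:-→d11:-→d12:-→d13:-→d14:-→d15:H1 -> H1
  + 0.0.0.0/0 (H2) depth=0
  lookup 10.232.16.118: bits 000010101110100 walk d0:H2→d1:-→d2:-→d3:-→d4:-→d5:-→d6:-→d7:-→d8:-→d9:-→d10:-→d11:-→d12:H1→d13:H3→d14:-→d15:- -> H3
  lookup 10.232.0.134: bits 000010101110100 walk d0:H2→d1:-→d2:-→d3:-→d4:-→d5:-→d6:-→d7:-→d8:-→d9:-→d10:-→d11:-→d12:H1→d13:H3→d14:-→d15:- -> H3
  del 10.233.81.45/32 (clear depth 32)

== LOOKUPS ==
["H1","H4","H3","H3","H1","H1","H3","H3"]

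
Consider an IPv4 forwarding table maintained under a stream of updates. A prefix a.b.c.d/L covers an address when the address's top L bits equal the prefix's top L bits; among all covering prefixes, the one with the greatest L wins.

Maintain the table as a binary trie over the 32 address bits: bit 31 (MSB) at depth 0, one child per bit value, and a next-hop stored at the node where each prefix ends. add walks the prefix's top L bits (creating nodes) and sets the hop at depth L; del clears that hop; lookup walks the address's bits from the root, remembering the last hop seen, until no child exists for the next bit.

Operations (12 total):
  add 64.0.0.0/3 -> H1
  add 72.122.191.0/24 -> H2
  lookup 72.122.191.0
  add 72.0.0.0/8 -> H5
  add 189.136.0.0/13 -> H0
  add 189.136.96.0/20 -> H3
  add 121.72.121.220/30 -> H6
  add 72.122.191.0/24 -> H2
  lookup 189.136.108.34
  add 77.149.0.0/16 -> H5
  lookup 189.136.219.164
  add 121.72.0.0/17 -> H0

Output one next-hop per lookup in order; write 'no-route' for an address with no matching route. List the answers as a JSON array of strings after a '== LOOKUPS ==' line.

Process each operation:
  add 64.0.0.0/3 -> H1 at depth 3
  add 72.122.191.0/24 -> H2 at depth 24
  ? 72.122.191.0  path d0:-→d1:-→d2:-→d3:H1→d4:-→d5:-→d6:-→d7:-→d8:-→d9:-→d10:-→d11:-→d12:-→d13:-→d14:-→d15:-→d16:-→d17:-→d18:-→d19:-→d20:-→d21:-→d22:-→d23:-→d24:H2  best=H2
  add 72.0.0.0/8 -> H5 at depth 8
  add 189.136.0.0/13 -> H0 at depth 13
  add 189.136.96.0/20 -> H3 at depth 20
  add 121.72.121.220/30 -> H6 at depth 30
  add 72.122.191.0/24 -> H2 at depth 24
  ? 189.136.108.34  path d0:-→d1:-→d2:-→d3:-→d4:-→d5:-→d6:-→d7:-→d8:-→d9:-→d10:-→d11:-→d12:-→d13:H0→d14:-→d15:-→d16:-→d17:-→d18:-→d19:-→d20:H3  best=H3
  add 77.149.0.0/16 -> H5 at depth 16
  ? 189.136.219.164  path d0:-→d1:-→d2:-→d3:-→d4:-→d5:-→d6:-→d7:-→d8:-→d9:-→d10:-→d11:-→d12:-→d13:H0→d14:-→d15:-→d16:-  best=H0
  add 121.72.0.0/17 -> H0 at depth 17

== LOOKUPS ==
["H2","H3","H0"]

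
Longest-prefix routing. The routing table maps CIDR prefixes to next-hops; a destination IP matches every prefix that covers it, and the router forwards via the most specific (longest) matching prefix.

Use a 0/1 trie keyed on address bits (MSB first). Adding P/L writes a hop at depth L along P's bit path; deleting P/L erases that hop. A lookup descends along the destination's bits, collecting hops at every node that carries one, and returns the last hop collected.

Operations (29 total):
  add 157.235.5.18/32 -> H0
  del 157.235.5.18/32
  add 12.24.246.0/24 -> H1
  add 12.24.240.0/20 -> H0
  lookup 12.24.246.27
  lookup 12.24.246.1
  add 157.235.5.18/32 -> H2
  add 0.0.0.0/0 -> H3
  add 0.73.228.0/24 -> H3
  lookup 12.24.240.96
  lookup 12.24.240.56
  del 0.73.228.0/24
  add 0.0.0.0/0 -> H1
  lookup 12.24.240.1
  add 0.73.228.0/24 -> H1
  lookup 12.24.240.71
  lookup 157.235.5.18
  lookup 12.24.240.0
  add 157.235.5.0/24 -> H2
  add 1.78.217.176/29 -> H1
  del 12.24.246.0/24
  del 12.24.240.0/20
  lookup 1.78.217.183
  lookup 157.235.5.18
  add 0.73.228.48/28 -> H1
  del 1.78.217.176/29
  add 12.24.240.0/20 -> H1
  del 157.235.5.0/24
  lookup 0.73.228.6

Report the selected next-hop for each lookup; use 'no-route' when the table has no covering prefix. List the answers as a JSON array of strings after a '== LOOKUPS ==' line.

Apply in order:
  + 157.235.5.18/32 (H0) depth=32
  del 157.235.5.18/32 (clear depth 32)
  + 12.24.246.0/24 (H1) depth=24
  + 12.24.240.0/20 (H0) depth=20
  Q 12.24.246.27: descend 000011000001100011110110 ; hops seen [H0,H1] ; pick H1
  Q 12.24.246.1: descend 000011000001100011110110 ; hops seen [H0,H1] ; pick H1
  + 157.235.5.18/32 (H2) depth=32
  + 0.0.0.0/0 (H3) depth=0
  + 0.73.228.0/24 (H3) depth=24
  Q 12.24.240.96: descend 000011000001100011110 ; hops seen [H3,H0] ; pick H0
  Q 12.24.240.56: descend 000011000001100011110 ; hops seen [H3,H0] ; pick H0
  del 0.73.228.0/24 (clear depth 24)
  + 0.0.0.0/0 (H1) depth=0
  Q 12.24.240.1: descend 000011000001100011110 ; hops seen [H1,H0] ; pick H0
  + 0.73.228.0/24 (H1) depth=24
  Q 12.24.240.71: descend 000011000001100011110 ; hops seen [H1,H0] ; pick H0
  Q 157.235.5.18: descend 10011101111010110000010100010010 ; hops seen [H1,H2] ; pick H2
  Q 12.24.240.0: descend 000011000001100011110 ; hops seen [H1,H0] ; pick H0
  + 157.235.5.0/24 (H2) depth=24
  + 1.78.217.176/29 (H1) depth=29
  del 12.24.246.0/24 (clear depth 24)
  del 12.24.240.0/20 (clear depth 20)
  Q 1.78.217.183: descend 00000001010011101101100110110 ; hops seen [H1,H1] ; pick H1
  Q 157.235.5.18: descend 10011101111010110000010100010010 ; hops seen [H1,H2,H2] ; pick H2
  + 0.73.228.48/28 (H1) depth=28
  del 1.78.217.176/29 (clear depth 29)
  + 12.24.240.0/20 (H1) depth=20
  del 157.235.5.0/24 (clear depth 24)
  Q 0.73.228.6: descend 00000000010010011110010000 ; hops seen [H1,H1] ; pick H1

== LOOKUPS ==
["H1","H1","H0","H0","H0","H0","H2","H0","H1","H2","H1"]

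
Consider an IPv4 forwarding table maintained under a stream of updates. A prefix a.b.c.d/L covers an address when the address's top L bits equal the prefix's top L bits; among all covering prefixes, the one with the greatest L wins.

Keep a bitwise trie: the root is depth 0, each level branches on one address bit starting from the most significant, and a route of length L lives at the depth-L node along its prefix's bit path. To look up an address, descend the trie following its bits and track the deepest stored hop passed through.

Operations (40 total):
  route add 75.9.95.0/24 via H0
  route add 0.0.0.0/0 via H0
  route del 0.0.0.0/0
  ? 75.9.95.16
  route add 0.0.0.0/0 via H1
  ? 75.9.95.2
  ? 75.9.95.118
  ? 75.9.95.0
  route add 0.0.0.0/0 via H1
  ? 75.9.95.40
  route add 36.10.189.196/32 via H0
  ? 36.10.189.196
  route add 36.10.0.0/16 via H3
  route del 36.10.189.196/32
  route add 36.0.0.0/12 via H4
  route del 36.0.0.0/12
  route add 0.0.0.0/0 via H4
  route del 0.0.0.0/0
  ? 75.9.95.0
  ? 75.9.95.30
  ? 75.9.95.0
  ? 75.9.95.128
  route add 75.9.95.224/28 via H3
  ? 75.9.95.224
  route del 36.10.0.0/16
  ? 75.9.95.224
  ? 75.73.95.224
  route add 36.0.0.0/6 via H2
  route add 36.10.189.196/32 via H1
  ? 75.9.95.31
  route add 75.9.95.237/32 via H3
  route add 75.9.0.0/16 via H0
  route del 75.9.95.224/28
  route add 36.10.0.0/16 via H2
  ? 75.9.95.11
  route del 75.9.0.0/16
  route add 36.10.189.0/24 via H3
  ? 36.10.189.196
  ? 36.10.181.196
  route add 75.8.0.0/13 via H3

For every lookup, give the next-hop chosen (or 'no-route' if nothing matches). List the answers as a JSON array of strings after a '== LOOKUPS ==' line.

Trace:
  + 75.9.95.0/24 (H0) depth=24
  + 0.0.0.0/0 (H0) depth=0
  - 0.0.0.0/0 clear@0
  Q 75.9.95.16: descend 010010110000100101011111 ; hops seen [H0] ; pick H0
  + 0.0.0.0/0 (H1) depth=0
  Q 75.9.95.2: descend 010010110000100101011111 ; hops seen [H1,H0] ; pick H0
  Q 75.9.95.118: descend 010010110000100101011111 ; hops seen [H1,H0] ; pick H0
  Q 75.9.95.0: descend 010010110000100101011111 ; hops seen [H1,H0] ; pick H0
  + 0.0.0.0/0 (H1) depth=0
  Q 75.9.95.40: descend 010010110000100101011111 ; hops seen [H1,H0] ; pick H0
  + 36.10.189.196/32 (H0) depth=32
  Q 36.10.189.196: descend 00100100000010101011110111000100 ; hops seen [H1,H0] ; pick H0
  + 36.10.0.0/16 (H3) depth=16
  - 36.10.189.196/32 clear@32
  + 36.0.0.0/12 (H4) depth=12
  - 36.0.0.0/12 clear@12
  + 0.0.0.0/0 (H4) depth=0
  - 0.0.0.0/0 clear@0
  Q 75.9.95.0: descend 010010110000100101011111 ; hops seen [H0] ; pick H0
  Q 75.9.95.30: descend 010010110000100101011111 ; hops seen [H0] ; pick H0
  Q 75.9.95.0: descend 010010110000100101011111 ; hops seen [H0] ; pick H0
  Q 75.9.95.128: descend 010010110000100101011111 ; hops seen [H0] ; pick H0
  + 75.9.95.224/28 (H3) depth=28
  Q 75.9.95.224: descend 0100101100001001010111111110 ; hops seen [H0,H3] ; pick H3
  - 36.10.0.0/16 clear@16
  Q 75.9.95.224: descend 0100101100001001010111111110 ; hops seen [H0,H3] ; pick H3
  Q 75.73.95.224: descend 010010110 ; hops seen [∅] ; pick no-route
  + 36.0.0.0/6 (H2) depth=6
  + 36.10.189.196/32 (H1) depth=32
  Q 75.9.95.31: descend 010010110000100101011111 ; hops seen [H0] ; pick H0
  + 75.9.95.237/32 (H3) depth=32
  + 75.9.0.0/16 (H0) depth=16
  - 75.9.95.224/28 clear@28
  + 36.10.0.0/16 (H2) depth=16
  Q 75.9.95.11: descend 010010110000100101011111 ; hops seen [H0,H0] ; pick H0
  - 75.9.0.0/16 clear@16
  + 36.10.189.0/24 (H3) depth=24
  Q 36.10.189.196: descend 00100100000010101011110111000100 ; hops seen [H2,H2,H3,H1] ; pick H1
  Q 36.10.181.196: descend 00100100000010101011 ; hops seen [H2,H2] ; pick H2
  + 75.8.0.0/13 (H3) depth=13

== LOOKUPS ==
["H0","H0","H0","H0","H0","H0","H0","H0","H0","H0","H3","H3","no-route","H0","H0","H1","H2"]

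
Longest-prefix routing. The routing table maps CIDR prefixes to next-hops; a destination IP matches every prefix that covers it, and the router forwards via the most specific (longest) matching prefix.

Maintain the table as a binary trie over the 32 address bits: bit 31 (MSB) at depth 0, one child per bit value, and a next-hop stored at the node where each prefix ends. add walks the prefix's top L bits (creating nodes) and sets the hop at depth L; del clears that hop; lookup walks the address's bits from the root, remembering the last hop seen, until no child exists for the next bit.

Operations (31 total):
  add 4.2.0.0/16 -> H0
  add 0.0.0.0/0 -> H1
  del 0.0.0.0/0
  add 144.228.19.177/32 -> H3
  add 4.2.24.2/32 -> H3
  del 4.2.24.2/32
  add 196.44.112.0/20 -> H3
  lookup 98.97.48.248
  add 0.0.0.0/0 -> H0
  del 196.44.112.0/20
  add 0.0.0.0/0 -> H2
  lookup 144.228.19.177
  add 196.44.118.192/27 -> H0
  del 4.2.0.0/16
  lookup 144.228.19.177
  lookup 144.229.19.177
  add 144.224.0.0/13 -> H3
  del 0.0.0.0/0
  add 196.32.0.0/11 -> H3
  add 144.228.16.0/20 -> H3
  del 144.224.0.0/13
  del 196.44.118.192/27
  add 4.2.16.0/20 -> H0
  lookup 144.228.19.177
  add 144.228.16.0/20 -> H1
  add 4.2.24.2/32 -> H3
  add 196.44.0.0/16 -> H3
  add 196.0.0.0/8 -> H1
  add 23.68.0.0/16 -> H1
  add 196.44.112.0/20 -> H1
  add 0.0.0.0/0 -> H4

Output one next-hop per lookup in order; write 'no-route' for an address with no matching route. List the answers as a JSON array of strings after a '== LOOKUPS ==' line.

Apply in order:
  + 4.2.0.0/16 (H0) depth=16
  + 0.0.0.0/0 (H1) depth=0
  - 0.0.0.0/0 clear@0
  + 144.228.19.177/32 (H3) depth=32
  + 4.2.24.2/32 (H3) depth=32
  - 4.2.24.2/32 clear@32
  + 196.44.112.0/20 (H3) depth=20
  lookup 98.97.48.248: bits 0 walk d0:-→d1:- -> no-route
  + 0.0.0.0/0 (H0) depth=0
  - 196.44.112.0/20 clear@20
  + 0.0.0.0/0 (H2) depth=0
  lookup 144.228.19.177: bits 10010000111001000001001110110001 walk d0:H2→d1:-→d2:-→d3:-→d4:-→d5:-→d6:-→d7:-→d8:-→d9:-→d10:-→d11:-→d12:-→d13:-→d14:-→d15:-→d16:-→d17:-→d18:-→d19:-→d20:-→d21:-→d22:-→d23:-→d24:-→d25:-→d26:-→d27:-→d28:-→d29:-→d30:-→d31:-→d32:H3 -> H3
  + 196.44.118.192/27 (H0) depth=27
  - 4.2.0.0/16 clear@16
  lookup 144.228.19.177: bits 10010000111001000001001110110001 walk d0:H2→d1:-→d2:-→d3:-→d4:-→d5:-→d6:-→d7:-→d8:-→d9:-→d10:-→d11:-→d12:-→d13:-→d14:-→d15:-→d16:-→d17:-→d18:-→d19:-→d20:-→d21:-→d22:-→d23:-→d24:-→d25:-→d26:-→d27:-→d28:-→d29:-→d30:-→d31:-→d32:H3 -> H3
  lookup 144.229.19.177: bits 100100001110010 walk d0:H2→d1:-→d2:-→d3:-→d4:-→d5:-→d6:-→d7:-→d8:-→d9:-→d10:-→d11:-→d12:-→d13:-→d14:-→d15:- -> H2
  + 144.224.0.0/13 (H3) depth=13
  - 0.0.0.0/0 clear@0
  + 196.32.0.0/11 (H3) depth=11
  + 144.228.16.0/20 (H3) depth=20
  - 144.224.0.0/13 clear@13
  - 196.44.118.192/27 clear@27
  + 4.2.16.0/20 (H0) depth=20
  lookup 144.228.19.177: bits 10010000111001000001001110110001 walk d0:-→d1:-→d2:-→d3:-→d4:-→d5:-→d6:-→d7:-→d8:-→d9:-→d10:-→d11:-→d12:-→d13:-→d14:-→d15:-→d16:-→d17:-→d18:-→d19:-→d20:H3→d21:-→d22:-→d23:-→d24:-→d25:-→d26:-→d27:-→d28:-→d29:-→d30:-→d31:-→d32:H3 -> H3
  + 144.228.16.0/20 (H1) depth=20
  + 4.2.24.2/32 (H3) depth=32
  + 196.44.0.0/16 (H3) depth=16
  + 196.0.0.0/8 (H1) depth=8
  + 23.68.0.0/16 (H1) depth=16
  + 196.44.112.0/20 (H1) depth=20
  + 0.0.0.0/0 (H4) depth=0

== LOOKUPS ==
["no-route","H3","H3","H2","H3"]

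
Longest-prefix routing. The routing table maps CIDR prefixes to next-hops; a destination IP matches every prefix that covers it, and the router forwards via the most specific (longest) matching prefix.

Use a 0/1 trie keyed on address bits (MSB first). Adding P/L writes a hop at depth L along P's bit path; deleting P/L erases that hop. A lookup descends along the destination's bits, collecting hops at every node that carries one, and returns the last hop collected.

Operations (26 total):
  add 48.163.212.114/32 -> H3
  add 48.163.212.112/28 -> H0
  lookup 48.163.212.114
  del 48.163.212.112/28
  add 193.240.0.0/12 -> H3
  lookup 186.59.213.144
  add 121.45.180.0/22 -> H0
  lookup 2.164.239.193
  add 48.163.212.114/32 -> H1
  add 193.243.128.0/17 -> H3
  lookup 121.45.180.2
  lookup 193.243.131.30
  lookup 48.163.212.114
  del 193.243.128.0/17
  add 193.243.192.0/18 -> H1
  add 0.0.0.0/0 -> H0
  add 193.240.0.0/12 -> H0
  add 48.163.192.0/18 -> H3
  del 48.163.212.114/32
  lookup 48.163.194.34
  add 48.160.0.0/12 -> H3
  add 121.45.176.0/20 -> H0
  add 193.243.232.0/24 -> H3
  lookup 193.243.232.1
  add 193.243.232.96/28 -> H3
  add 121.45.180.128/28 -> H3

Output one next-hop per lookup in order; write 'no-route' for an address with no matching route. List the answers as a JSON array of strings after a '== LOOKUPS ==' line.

Trace:
  + 48.163.212.114/32 (H3) depth=32
  + 48.163.212.112/28 (H0) depth=28
  Q 48.163.212.114: descend 00110000101000111101010001110010 ; hops seen [H0,H3] ; pick H3
  - 48.163.212.112/28 clear@28
  + 193.240.0.0/12 (H3) depth=12
  Q 186.59.213.144: descend 1 ; hops seen [∅] ; pick no-route
  + 121.45.180.0/22 (H0) depth=22
  Q 2.164.239.193: descend 00 ; hops seen [∅] ; pick no-route
  + 48.163.212.114/32 (H1) depth=32
  + 193.243.128.0/17 (H3) depth=17
  Q 121.45.180.2: descend 0111100100101101101101 ; hops seen [H0] ; pick H0
  Q 193.243.131.30: descend 11000001111100111 ; hops seen [H3,H3] ; pick H3
  Q 48.163.212.114: descend 00110000101000111101010001110010 ; hops seen [H1] ; pick H1
  - 193.243.128.0/17 clear@17
  + 193.243.192.0/18 (H1) depth=18
  + 0.0.0.0/0 (H0) depth=0
  + 193.240.0.0/12 (H0) depth=12
  + 48.163.192.0/18 (H3) depth=18
  - 48.163.212.114/32 clear@32
  Q 48.163.194.34: descend 0011000010100011110 ; hops seen [H0,H3] ; pick H3
  + 48.160.0.0/12 (H3) depth=12
  + 121.45.176.0/20 (H0) depth=20
  + 193.243.232.0/24 (H3) depth=24
  Q 193.243.232.1: descend 110000011111001111101000 ; hops seen [H0,H0,H1,H3] ; pick H3
  + 193.243.232.96/28 (H3) depth=28
  + 121.45.180.128/28 (H3) depth=28

== LOOKUPS ==
["H3","no-route","no-route","H0","H3","H1","H3","H3"]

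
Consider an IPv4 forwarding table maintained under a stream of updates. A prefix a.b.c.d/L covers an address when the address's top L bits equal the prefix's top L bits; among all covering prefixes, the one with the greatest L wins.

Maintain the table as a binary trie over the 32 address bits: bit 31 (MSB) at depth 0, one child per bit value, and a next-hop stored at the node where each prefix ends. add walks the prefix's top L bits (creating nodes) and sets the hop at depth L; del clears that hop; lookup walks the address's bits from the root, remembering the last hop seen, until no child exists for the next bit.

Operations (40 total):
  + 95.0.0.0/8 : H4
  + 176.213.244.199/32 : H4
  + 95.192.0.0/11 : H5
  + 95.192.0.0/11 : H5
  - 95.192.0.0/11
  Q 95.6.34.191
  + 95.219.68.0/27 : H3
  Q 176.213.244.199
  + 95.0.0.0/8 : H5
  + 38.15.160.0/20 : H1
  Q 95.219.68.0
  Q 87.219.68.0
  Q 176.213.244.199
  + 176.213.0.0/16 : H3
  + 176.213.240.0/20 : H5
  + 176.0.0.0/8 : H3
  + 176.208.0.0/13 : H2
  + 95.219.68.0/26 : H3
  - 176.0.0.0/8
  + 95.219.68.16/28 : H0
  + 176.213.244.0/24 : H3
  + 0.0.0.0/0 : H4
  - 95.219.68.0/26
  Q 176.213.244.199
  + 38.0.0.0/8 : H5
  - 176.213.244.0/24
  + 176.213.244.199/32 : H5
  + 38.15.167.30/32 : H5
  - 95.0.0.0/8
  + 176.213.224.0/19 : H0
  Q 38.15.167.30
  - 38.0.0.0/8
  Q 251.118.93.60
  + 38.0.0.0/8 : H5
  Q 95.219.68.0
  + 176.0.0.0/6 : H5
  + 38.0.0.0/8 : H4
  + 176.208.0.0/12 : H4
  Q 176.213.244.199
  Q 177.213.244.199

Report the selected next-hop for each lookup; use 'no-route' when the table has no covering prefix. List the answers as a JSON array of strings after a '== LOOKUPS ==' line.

Trace:
  add 95.0.0.0/8 -> H4 at depth 8
  add 176.213.244.199/32 -> H4 at depth 32
  add 95.192.0.0/11 -> H5 at depth 11
  add 95.192.0.0/11 -> H5 at depth 11
  del 95.192.0.0/11 (clear depth 11)
  Q 95.6.34.191: descend 01011111 ; hops seen [H4] ; pick H4
  add 95.219.68.0/27 -> H3 at depth 27
  Q 176.213.244.199: descend 10110000110101011111010011000111 ; hops seen [H4] ; pick H4
  add 95.0.0.0/8 -> H5 at depth 8
  add 38.15.160.0/20 -> H1 at depth 20
  Q 95.219.68.0: descend 010111111101101101000100000 ; hops seen [H5,H3] ; pick H3
  Q 87.219.68.0: descend 0101 ; hops seen [∅] ; pick no-route
  Q 176.213.244.199: descend 10110000110101011111010011000111 ; hops seen [H4] ; pick H4
  add 176.213.0.0/16 -> H3 at depth 16
  add 176.213.240.0/20 -> H5 at depth 20
  add 176.0.0.0/8 -> H3 at depth 8
  add 176.208.0.0/13 -> H2 at depth 13
  add 95.219.68.0/26 -> H3 at depth 26
  del 176.0.0.0/8 (clear depth 8)
  add 95.219.68.16/28 -> H0 at depth 28
  add 176.213.244.0/24 -> H3 at depth 24
  add 0.0.0.0/0 -> H4 at depth 0
  del 95.219.68.0/26 (clear depth 26)
  Q 176.213.244.199: descend 10110000110101011111010011000111 ; hops seen [H4,H2,H3,H5,H3,H4] ; pick H4
  add 38.0.0.0/8 -> H5 at depth 8
  del 176.213.244.0/24 (clear depth 24)
  add 176.213.244.199/32 -> H5 at depth 32
  add 38.15.167.30/32 -> H5 at depth 32
  del 95.0.0.0/8 (clear depth 8)
  add 176.213.224.0/19 -> H0 at depth 19
  Q 38.15.167.30: descend 00100110000011111010011100011110 ; hops seen [H4,H5,H1,H5] ; pick H5
  del 38.0.0.0/8 (clear depth 8)
  Q 251.118.93.60: descend 1 ; hops seen [H4] ; pick H4
  add 38.0.0.0/8 -> H5 at depth 8
  Q 95.219.68.0: descend 010111111101101101000100000 ; hops seen [H4,H3] ; pick H3
  add 176.0.0.0/6 -> H5 at depth 6
  add 38.0.0.0/8 -> H4 at depth 8
  add 176.208.0.0/12 -> H4 at depth 12
  Q 176.213.244.199: descend 10110000110101011111010011000111 ; hops seen [H4,H5,H4,H2,H3,H0,H5,H5] ; pick H5
  Q 177.213.244.199: descend 1011000 ; hops seen [H4,H5] ; pick H5

== LOOKUPS ==
["H4","H4","H3","no-route","H4","H4","H5","H4","H3","H5","H5"]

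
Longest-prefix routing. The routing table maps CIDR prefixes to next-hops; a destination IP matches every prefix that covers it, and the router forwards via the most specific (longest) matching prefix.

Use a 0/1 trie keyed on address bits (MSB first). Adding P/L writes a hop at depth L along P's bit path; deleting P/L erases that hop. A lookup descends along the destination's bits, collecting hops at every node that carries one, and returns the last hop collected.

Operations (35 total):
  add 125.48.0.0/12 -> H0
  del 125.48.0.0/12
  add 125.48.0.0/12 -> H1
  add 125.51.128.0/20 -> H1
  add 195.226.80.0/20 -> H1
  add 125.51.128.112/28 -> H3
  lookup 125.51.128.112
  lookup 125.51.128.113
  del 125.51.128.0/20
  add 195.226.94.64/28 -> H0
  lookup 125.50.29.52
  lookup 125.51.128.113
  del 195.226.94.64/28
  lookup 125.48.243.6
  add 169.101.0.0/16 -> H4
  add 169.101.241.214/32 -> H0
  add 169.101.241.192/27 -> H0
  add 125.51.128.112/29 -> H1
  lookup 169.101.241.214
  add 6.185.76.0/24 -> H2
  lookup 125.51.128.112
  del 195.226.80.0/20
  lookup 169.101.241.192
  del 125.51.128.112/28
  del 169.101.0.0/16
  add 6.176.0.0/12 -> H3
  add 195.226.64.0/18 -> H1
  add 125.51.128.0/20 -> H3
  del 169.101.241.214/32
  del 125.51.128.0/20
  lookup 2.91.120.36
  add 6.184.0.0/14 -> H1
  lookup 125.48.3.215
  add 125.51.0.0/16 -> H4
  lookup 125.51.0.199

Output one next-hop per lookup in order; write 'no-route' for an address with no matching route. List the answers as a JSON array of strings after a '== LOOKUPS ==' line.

Trace:
  add 125.48.0.0/12 -> H0 at depth 12
  del 125.48.0.0/12 (clear depth 12)
  add 125.48.0.0/12 -> H1 at depth 12
  add 125.51.128.0/20 -> H1 at depth 20
  add 195.226.80.0/20 -> H1 at depth 20
  add 125.51.128.112/28 -> H3 at depth 28
  lookup 125.51.128.112: bits 0111110100110011100000000111 walk d0:-→d1:-→d2:-→d3:-→d4:-→d5:-→d6:-→d7:-→d8:-→d9:-→d10:-→d11:-→d12:H1→d13:-→d14:-→d15:-→d16:-→d17:-→d18:-→d19:-→d20:H1→d21:-→d22:-→d23:-→d24:-→d25:-→d26:-→d27:-→d28:H3 -> H3
  lookup 125.51.128.113: bits 0111110100110011100000000111 walk d0:-→d1:-→d2:-→d3:-→d4:-→d5:-→d6:-→d7:-→d8:-→d9:-→d10:-→d11:-→d12:H1→d13:-→d14:-→d15:-→d16:-→d17:-→d18:-→d19:-→d20:H1→d21:-→d22:-→d23:-→d24:-→d25:-→d26:-→d27:-→d28:H3 -> H3
  del 125.51.128.0/20 (clear depth 20)
  add 195.226.94.64/28 -> H0 at depth 28
  lookup 125.50.29.52: bits 011111010011001 walk d0:-→d1:-→d2:-→d3:-→d4:-→d5:-→d6:-→d7:-→d8:-→d9:-→d10:-→d11:-→d12:H1→d13:-→d14:-→d15:- -> H1
  lookup 125.51.128.113: bits 0111110100110011100000000111 walk d0:-→d1:-→d2:-→d3:-→d4:-→d5:-→d6:-→d7:-→d8:-→d9:-→d10:-→d11:-→d12:H1→d13:-→d14:-→d15:-→d16:-→d17:-→d18:-→d19:-→d20:-→d21:-→d22:-→d23:-→d24:-→d25:-→d26:-→d27:-→d28:H3 -> H3
  del 195.226.94.64/28 (clear depth 28)
  lookup 125.48.243.6: bits 01111101001100 walk d0:-→d1:-→d2:-→d3:-→d4:-→d5:-→d6:-→d7:-→d8:-→d9:-→d10:-→d11:-→d12:H1→d13:-→d14:- -> H1
  add 169.101.0.0/16 -> H4 at depth 16
  add 169.101.241.214/32 -> H0 at depth 32
  add 169.101.241.192/27 -> H0 at depth 27
  add 125.51.128.112/29 -> H1 at depth 29
  lookup 169.101.241.214: bits 10101001011001011111000111010110 walk d0:-→d1:-→d2:-→d3:-→d4:-→d5:-→d6:-→d7:-→d8:-→d9:-→d10:-→d11:-→d12:-→d13:-→d14:-→d15:-→d16:H4→d17:-→d18:-→d19:-→d20:-→d21:-→d22:-→d23:-→d24:-→d25:-→d26:-→d27:H0→d28:-→d29:-→d30:-→d31:-→d32:H0 -> H0
  add 6.185.76.0/24 -> H2 at depth 24
  lookup 125.51.128.112: bits 01111101001100111000000001110 walk d0:-→d1:-→d2:-→d3:-→d4:-→d5:-→d6:-→d7:-→d8:-→d9:-→d10:-→d11:-→d12:H1→d13:-→d14:-→d15:-→d16:-→d17:-→d18:-→d19:-→d20:-→d21:-→d22:-→d23:-→d24:-→d25:-→d26:-→d27:-→d28:H3→d29:H1 -> H1
  del 195.226.80.0/20 (clear depth 20)
  lookup 169.101.241.192: bits 101010010110010111110001110 walk d0:-→d1:-→d2:-→d3:-→d4:-→d5:-→d6:-→d7:-→d8:-→d9:-→d10:-→d11:-→d12:-→d13:-→d14:-→d15:-→d16:H4→d17:-→d18:-→d19:-→d20:-→d21:-→d22:-→d23:-→d24:-→d25:-→d26:-→d27:H0 -> H0
  del 125.51.128.112/28 (clear depth 28)
  del 169.101.0.0/16 (clear depth 16)
  add 6.176.0.0/12 -> H3 at depth 12
  add 195.226.64.0/18 -> H1 at depth 18
  add 125.51.128.0/20 -> H3 at depth 20
  del 169.101.241.214/32 (clear depth 32)
  del 125.51.128.0/20 (clear depth 20)
  lookup 2.91.120.36: bits 00000 walk d0:-→d1:-→d2:-→d3:-→d4:-→d5:- -> no-route
  add 6.184.0.0/14 -> H1 at depth 14
  lookup 125.48.3.215: bits 01111101001100 walk d0:-→d1:-→d2:-→d3:-→d4:-→d5:-→d6:-→d7:-→d8:-→d9:-→d10:-→d11:-→d12:H1→d13:-→d14:- -> H1
  add 125.51.0.0/16 -> H4 at depth 16
  lookup 125.51.0.199: bits 0111110100110011 walk d0:-→d1:-→d2:-→d3:-→d4:-→d5:-→d6:-→d7:-→d8:-→d9:-→d10:-→d11:-→d12:H1→d13:-→d14:-→d15:-→d16:H4 -> H4

== LOOKUPS ==
["H3","H3","H1","H3","H1","H0","H1","H0","no-route","H1","H4"]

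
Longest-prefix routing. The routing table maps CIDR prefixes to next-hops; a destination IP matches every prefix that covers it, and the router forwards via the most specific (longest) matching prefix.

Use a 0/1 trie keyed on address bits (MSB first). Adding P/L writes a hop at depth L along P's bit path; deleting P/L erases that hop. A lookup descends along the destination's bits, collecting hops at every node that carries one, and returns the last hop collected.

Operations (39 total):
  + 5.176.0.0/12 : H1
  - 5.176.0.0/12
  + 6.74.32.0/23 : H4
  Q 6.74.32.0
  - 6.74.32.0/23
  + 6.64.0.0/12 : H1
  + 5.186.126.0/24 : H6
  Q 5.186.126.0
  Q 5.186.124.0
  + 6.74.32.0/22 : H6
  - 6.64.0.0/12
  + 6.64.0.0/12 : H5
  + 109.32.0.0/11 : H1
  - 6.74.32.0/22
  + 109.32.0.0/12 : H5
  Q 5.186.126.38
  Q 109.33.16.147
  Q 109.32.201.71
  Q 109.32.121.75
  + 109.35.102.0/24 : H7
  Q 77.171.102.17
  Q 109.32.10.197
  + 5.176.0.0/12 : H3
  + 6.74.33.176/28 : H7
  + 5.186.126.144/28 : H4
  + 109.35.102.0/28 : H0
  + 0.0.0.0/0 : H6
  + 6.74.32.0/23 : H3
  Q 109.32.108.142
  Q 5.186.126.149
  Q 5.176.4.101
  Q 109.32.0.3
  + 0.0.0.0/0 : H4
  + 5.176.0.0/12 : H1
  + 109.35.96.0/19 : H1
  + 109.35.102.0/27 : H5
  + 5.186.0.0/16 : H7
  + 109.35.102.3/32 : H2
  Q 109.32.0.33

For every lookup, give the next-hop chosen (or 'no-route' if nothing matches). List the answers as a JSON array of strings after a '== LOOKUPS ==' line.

Apply in order:
  add 5.176.0.0/12 -> H1 at depth 12
  - 5.176.0.0/12 clear@12
  add 6.74.32.0/23 -> H4 at depth 23
  ? 6.74.32.0  path d0:-→d1:-→d2:-→d3:-→d4:-→d5:-→d6:-→d7:-→d8:-→d9:-→d10:-→d11:-→d12:-→d13:-→d14:-→d15:-→d16:-→d17:-→d18:-→d19:-→d20:-→d21:-→d22:-→d23:H4  best=H4
  - 6.74.32.0/23 clear@23
  add 6.64.0.0/12 -> H1 at depth 12
  add 5.186.126.0/24 -> H6 at depth 24
  ? 5.186.126.0  path d0:-→d1:-→d2:-→d3:-→d4:-→d5:-→d6:-→d7:-→d8:-→d9:-→d10:-→d11:-→d12:-→d13:-→d14:-→d15:-→d16:-→d17:-→d18:-→d19:-→d20:-→d21:-→d22:-→d23:-→d24:H6  best=H6
  ? 5.186.124.0  path d0:-→d1:-→d2:-→d3:-→d4:-→d5:-→d6:-→d7:-→d8:-→d9:-→d10:-→d11:-→d12:-→d13:-→d14:-→d15:-→d16:-→d17:-→d18:-→d19:-→d20:-→d21:-→d22:-  best=no-route
  add 6.74.32.0/22 -> H6 at depth 22
  - 6.64.0.0/12 clear@12
  add 6.64.0.0/12 -> H5 at depth 12
  add 109.32.0.0/11 -> H1 at depth 11
  - 6.74.32.0/22 clear@22
  add 109.32.0.0/12 -> H5 at depth 12
  ? 5.186.126.38  path d0:-→d1:-→d2:-→d3:-→d4:-→d5:-→d6:-→d7:-→d8:-→d9:-→d10:-→d11:-→d12:-→d13:-→d14:-→d15:-→d16:-→d17:-→d18:-→d19:-→d20:-→d21:-→d22:-→d23:-→d24:H6  best=H6
  ? 109.33.16.147  path d0:-→d1:-→d2:-→d3:-→d4:-→d5:-→d6:-→d7:-→d8:-→d9:-→d10:-→d11:H1→d12:H5  best=H5
  ? 109.32.201.71  path d0:-→d1:-→d2:-→d3:-→d4:-→d5:-→d6:-→d7:-→d8:-→d9:-→d10:-→d11:H1→d12:H5  best=H5
  ? 109.32.121.75  path d0:-→d1:-→d2:-→d3:-→d4:-→d5:-→d6:-→d7:-→d8:-→d9:-→d10:-→d11:H1→d12:H5  best=H5
  add 109.35.102.0/24 -> H7 at depth 24
  ? 77.171.102.17  path d0:-→d1:-→d2:-  best=no-route
  ? 109.32.10.197  path d0:-→d1:-→d2:-→d3:-→d4:-→d5:-→d6:-→d7:-→d8:-→d9:-→d10:-→d11:H1→d12:H5→d13:-→d14:-  best=H5
  add 5.176.0.0/12 -> H3 at depth 12
  add 6.74.33.176/28 -> H7 at depth 28
  add 5.186.126.144/28 -> H4 at depth 28
  add 109.35.102.0/28 -> H0 at depth 28
  add 0.0.0.0/0 -> H6 at depth 0
  add 6.74.32.0/23 -> H3 at depth 23
  ? 109.32.108.142  path d0:H6→d1:-→d2:-→d3:-→d4:-→d5:-→d6:-→d7:-→d8:-→d9:-→d10:-→d11:H1→d12:H5→d13:-→d14:-  best=H5
  ? 5.186.126.149  path d0:H6→d1:-→d2:-→d3:-→d4:-→d5:-→d6:-→d7:-→d8:-→d9:-→d10:-→d11:-→d12:H3→d13:-→d14:-→d15:-→d16:-→d17:-→d18:-→d19:-→d20:-→d21:-→d22:-→d23:-→d24:H6→d25:-→d26:-→d27:-→d28:H4  best=H4
  ? 5.176.4.101  path d0:H6→d1:-→d2:-→d3:-→d4:-→d5:-→d6:-→d7:-→d8:-→d9:-→d10:-→d11:-→d12:H3  best=H3
  ? 109.32.0.3  path d0:H6→d1:-→d2:-→d3:-→d4:-→d5:-→d6:-→d7:-→d8:-→d9:-→d10:-→d11:H1→d12:H5→d13:-→d14:-  best=H5
  add 0.0.0.0/0 -> H4 at depth 0
  add 5.176.0.0/12 -> H1 at depth 12
  add 109.35.96.0/19 -> H1 at depth 19
  add 109.35.102.0/27 -> H5 at depth 27
  add 5.186.0.0/16 -> H7 at depth 16
  add 109.35.102.3/32 -> H2 at depth 32
  ? 109.32.0.33  path d0:H4→d1:-→d2:-→d3:-→d4:-→d5:-→d6:-→d7:-→d8:-→d9:-→d10:-→d11:H1→d12:H5→d13:-→d14:-  best=H5

== LOOKUPS ==
["H4","H6","no-route","H6","H5","H5","H5","no-route","H5","H5","H4","H3","H5","H5"]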